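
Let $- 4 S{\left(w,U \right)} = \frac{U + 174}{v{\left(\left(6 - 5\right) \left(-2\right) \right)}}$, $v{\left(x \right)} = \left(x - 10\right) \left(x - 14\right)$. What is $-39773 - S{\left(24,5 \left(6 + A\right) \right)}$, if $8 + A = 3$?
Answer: $- \frac{30545485}{768} \approx -39773.0$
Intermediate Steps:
$A = -5$ ($A = -8 + 3 = -5$)
$v{\left(x \right)} = \left(-14 + x\right) \left(-10 + x\right)$ ($v{\left(x \right)} = \left(-10 + x\right) \left(-14 + x\right) = \left(-14 + x\right) \left(-10 + x\right)$)
$S{\left(w,U \right)} = - \frac{29}{128} - \frac{U}{768}$ ($S{\left(w,U \right)} = - \frac{\left(U + 174\right) \frac{1}{140 + \left(\left(6 - 5\right) \left(-2\right)\right)^{2} - 24 \left(6 - 5\right) \left(-2\right)}}{4} = - \frac{\left(174 + U\right) \frac{1}{140 + \left(1 \left(-2\right)\right)^{2} - 24 \cdot 1 \left(-2\right)}}{4} = - \frac{\left(174 + U\right) \frac{1}{140 + \left(-2\right)^{2} - -48}}{4} = - \frac{\left(174 + U\right) \frac{1}{140 + 4 + 48}}{4} = - \frac{\left(174 + U\right) \frac{1}{192}}{4} = - \frac{\frac{29}{32} + \frac{U}{192}}{4} = - \frac{29}{128} - \frac{U}{768}$)
$-39773 - S{\left(24,5 \left(6 + A\right) \right)} = -39773 - \left(- \frac{29}{128} - \frac{5 \left(6 - 5\right)}{768}\right) = -39773 - \left(- \frac{29}{128} - \frac{5 \cdot 1}{768}\right) = -39773 - \left(- \frac{29}{128} - \frac{5}{768}\right) = -39773 - - \frac{179}{768} = -39773 + \frac{179}{768} = - \frac{30545485}{768}$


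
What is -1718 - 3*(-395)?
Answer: -533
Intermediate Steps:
-1718 - 3*(-395) = -1718 + 1185 = -533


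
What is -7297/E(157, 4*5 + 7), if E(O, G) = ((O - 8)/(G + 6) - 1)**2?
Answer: -7946433/13456 ≈ -590.55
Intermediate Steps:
E(O, G) = (-1 + (-8 + O)/(6 + G))**2 (E(O, G) = ((-8 + O)/(6 + G) - 1)**2 = (-1 + (-8 + O)/(6 + G))**2)
-7297/E(157, 4*5 + 7) = -7297*(6 + (4*5 + 7))**2/(14 + (4*5 + 7) - 1*157)**2 = -7297*(6 + (20 + 7))**2/(14 + (20 + 7) - 157)**2 = -7297*(6 + 27)**2/(14 + 27 - 157)**2 = -7297/((-116)**2/33**2) = -7297/((1/1089)*13456) = -7297/13456/1089 = -7297*1089/13456 = -7946433/13456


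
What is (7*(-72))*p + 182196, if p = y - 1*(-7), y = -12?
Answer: 184716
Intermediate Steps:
p = -5 (p = -12 - 1*(-7) = -12 + 7 = -5)
(7*(-72))*p + 182196 = (7*(-72))*(-5) + 182196 = -504*(-5) + 182196 = 2520 + 182196 = 184716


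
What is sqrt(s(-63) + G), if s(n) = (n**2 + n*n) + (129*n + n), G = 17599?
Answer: sqrt(17347) ≈ 131.71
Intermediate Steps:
s(n) = 2*n**2 + 130*n (s(n) = (n**2 + n**2) + 130*n = 2*n**2 + 130*n)
sqrt(s(-63) + G) = sqrt(2*(-63)*(65 - 63) + 17599) = sqrt(2*(-63)*2 + 17599) = sqrt(-252 + 17599) = sqrt(17347)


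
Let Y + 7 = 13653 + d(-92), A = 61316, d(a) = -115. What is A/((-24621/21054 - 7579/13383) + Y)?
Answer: 198583270776/43817038759 ≈ 4.5321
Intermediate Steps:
Y = 13531 (Y = -7 + (13653 - 115) = -7 + 13538 = 13531)
A/((-24621/21054 - 7579/13383) + Y) = 61316/((-24621/21054 - 7579/13383) + 13531) = 61316/((-24621*1/21054 - 7579*1/13383) + 13531) = 61316/((-283/242 - 7579/13383) + 13531) = 61316/(-5621507/3238686 + 13531) = 61316/(43817038759/3238686) = 61316*(3238686/43817038759) = 198583270776/43817038759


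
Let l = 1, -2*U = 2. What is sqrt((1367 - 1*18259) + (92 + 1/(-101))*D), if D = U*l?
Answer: I*sqrt(173253683)/101 ≈ 130.32*I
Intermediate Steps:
U = -1 (U = -1/2*2 = -1)
D = -1 (D = -1*1 = -1)
sqrt((1367 - 1*18259) + (92 + 1/(-101))*D) = sqrt((1367 - 1*18259) + (92 + 1/(-101))*(-1)) = sqrt((1367 - 18259) + (92 - 1/101)*(-1)) = sqrt(-16892 + (9291/101)*(-1)) = sqrt(-16892 - 9291/101) = sqrt(-1715383/101) = I*sqrt(173253683)/101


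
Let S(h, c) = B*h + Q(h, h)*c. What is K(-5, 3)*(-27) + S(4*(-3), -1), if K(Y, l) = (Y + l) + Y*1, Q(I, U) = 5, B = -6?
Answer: 256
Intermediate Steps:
K(Y, l) = l + 2*Y (K(Y, l) = (Y + l) + Y = l + 2*Y)
S(h, c) = -6*h + 5*c
K(-5, 3)*(-27) + S(4*(-3), -1) = (3 + 2*(-5))*(-27) + (-24*(-3) + 5*(-1)) = (3 - 10)*(-27) + (-6*(-12) - 5) = -7*(-27) + (72 - 5) = 189 + 67 = 256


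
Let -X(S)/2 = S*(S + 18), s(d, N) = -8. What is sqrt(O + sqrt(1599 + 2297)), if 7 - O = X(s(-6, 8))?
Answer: sqrt(-153 + 2*sqrt(974)) ≈ 9.5175*I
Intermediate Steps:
X(S) = -2*S*(18 + S) (X(S) = -2*S*(S + 18) = -2*S*(18 + S))
O = -153 (O = 7 - (-2)*(-8)*(18 - 8) = 7 - (-2)*(-8)*10 = 7 - 1*160 = 7 - 160 = -153)
sqrt(O + sqrt(1599 + 2297)) = sqrt(-153 + sqrt(1599 + 2297)) = sqrt(-153 + sqrt(3896)) = sqrt(-153 + 2*sqrt(974))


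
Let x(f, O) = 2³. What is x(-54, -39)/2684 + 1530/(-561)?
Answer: -1828/671 ≈ -2.7243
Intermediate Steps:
x(f, O) = 8
x(-54, -39)/2684 + 1530/(-561) = 8/2684 + 1530/(-561) = 8*(1/2684) + 1530*(-1/561) = 2/671 - 30/11 = -1828/671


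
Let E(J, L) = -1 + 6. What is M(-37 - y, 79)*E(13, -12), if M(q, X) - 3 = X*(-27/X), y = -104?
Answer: -120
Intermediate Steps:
E(J, L) = 5
M(q, X) = -24 (M(q, X) = 3 + X*(-27/X) = 3 - 27 = -24)
M(-37 - y, 79)*E(13, -12) = -24*5 = -120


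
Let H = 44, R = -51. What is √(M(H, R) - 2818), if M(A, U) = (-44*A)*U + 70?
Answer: 2*√23997 ≈ 309.82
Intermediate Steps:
M(A, U) = 70 - 44*A*U (M(A, U) = -44*A*U + 70 = 70 - 44*A*U)
√(M(H, R) - 2818) = √((70 - 44*44*(-51)) - 2818) = √((70 + 98736) - 2818) = √(98806 - 2818) = √95988 = 2*√23997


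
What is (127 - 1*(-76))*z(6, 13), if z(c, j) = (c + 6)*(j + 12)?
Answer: 60900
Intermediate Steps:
z(c, j) = (6 + c)*(12 + j)
(127 - 1*(-76))*z(6, 13) = (127 - 1*(-76))*(72 + 6*13 + 12*6 + 6*13) = (127 + 76)*(72 + 78 + 72 + 78) = 203*300 = 60900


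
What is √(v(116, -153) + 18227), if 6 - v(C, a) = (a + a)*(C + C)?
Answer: 5*√3569 ≈ 298.71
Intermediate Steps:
v(C, a) = 6 - 4*C*a (v(C, a) = 6 - (a + a)*(C + C) = 6 - 2*a*2*C = 6 - 4*C*a)
√(v(116, -153) + 18227) = √((6 - 4*116*(-153)) + 18227) = √((6 + 70992) + 18227) = √(70998 + 18227) = √89225 = 5*√3569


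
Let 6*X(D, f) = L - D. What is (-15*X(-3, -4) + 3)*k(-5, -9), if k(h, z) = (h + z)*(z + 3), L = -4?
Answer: 462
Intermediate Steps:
k(h, z) = (3 + z)*(h + z) (k(h, z) = (h + z)*(3 + z) = (3 + z)*(h + z))
X(D, f) = -⅔ - D/6 (X(D, f) = (-4 - D)/6 = -⅔ - D/6)
(-15*X(-3, -4) + 3)*k(-5, -9) = (-15*(-⅔ - ⅙*(-3)) + 3)*((-9)² + 3*(-5) + 3*(-9) - 5*(-9)) = (-15*(-⅔ + ½) + 3)*(81 - 15 - 27 + 45) = (-15*(-⅙) + 3)*84 = (5/2 + 3)*84 = (11/2)*84 = 462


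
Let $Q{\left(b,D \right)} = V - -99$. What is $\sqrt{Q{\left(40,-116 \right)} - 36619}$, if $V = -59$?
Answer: $i \sqrt{36579} \approx 191.26 i$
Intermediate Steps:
$Q{\left(b,D \right)} = 40$ ($Q{\left(b,D \right)} = -59 - -99 = -59 + 99 = 40$)
$\sqrt{Q{\left(40,-116 \right)} - 36619} = \sqrt{40 - 36619} = \sqrt{-36579} = i \sqrt{36579}$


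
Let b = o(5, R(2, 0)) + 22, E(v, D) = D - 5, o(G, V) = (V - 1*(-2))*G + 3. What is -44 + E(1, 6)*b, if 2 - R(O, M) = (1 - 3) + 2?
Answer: 1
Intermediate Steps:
R(O, M) = 2 (R(O, M) = 2 - ((1 - 3) + 2) = 2 - (-2 + 2) = 2 - 1*0 = 2 + 0 = 2)
o(G, V) = 3 + G*(2 + V) (o(G, V) = (V + 2)*G + 3 = (2 + V)*G + 3 = G*(2 + V) + 3 = 3 + G*(2 + V))
E(v, D) = -5 + D
b = 45 (b = (3 + 2*5 + 5*2) + 22 = (3 + 10 + 10) + 22 = 23 + 22 = 45)
-44 + E(1, 6)*b = -44 + (-5 + 6)*45 = -44 + 1*45 = -44 + 45 = 1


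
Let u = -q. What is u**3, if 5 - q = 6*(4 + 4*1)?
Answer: 79507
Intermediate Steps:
q = -43 (q = 5 - 6*(4 + 4*1) = 5 - 6*(4 + 4) = 5 - 6*8 = 5 - 1*48 = 5 - 48 = -43)
u = 43 (u = -1*(-43) = 43)
u**3 = 43**3 = 79507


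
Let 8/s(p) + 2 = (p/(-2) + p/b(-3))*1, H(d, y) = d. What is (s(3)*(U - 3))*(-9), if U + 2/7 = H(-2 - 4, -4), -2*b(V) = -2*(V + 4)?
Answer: -9360/7 ≈ -1337.1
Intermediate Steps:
b(V) = 4 + V (b(V) = -(-1)*(V + 4) = -(-1)*(4 + V) = -(-8 - 2*V)/2 = 4 + V)
U = -44/7 (U = -2/7 + (-2 - 4) = -2/7 - 6 = -44/7 ≈ -6.2857)
s(p) = 8/(-2 + p/2) (s(p) = 8/(-2 + (p/(-2) + p/(4 - 3))*1) = 8/(-2 + (p*(-1/2) + p/1)*1) = 8/(-2 + (-p/2 + p*1)*1) = 8/(-2 + (-p/2 + p)*1) = 8/(-2 + (p/2)*1) = 8/(-2 + p/2))
(s(3)*(U - 3))*(-9) = ((16/(-4 + 3))*(-44/7 - 3))*(-9) = ((16/(-1))*(-65/7))*(-9) = ((16*(-1))*(-65/7))*(-9) = -16*(-65/7)*(-9) = (1040/7)*(-9) = -9360/7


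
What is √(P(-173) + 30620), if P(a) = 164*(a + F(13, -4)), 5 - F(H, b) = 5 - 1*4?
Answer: 22*√6 ≈ 53.889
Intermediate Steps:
F(H, b) = 4 (F(H, b) = 5 - (5 - 1*4) = 5 - (5 - 4) = 5 - 1*1 = 5 - 1 = 4)
P(a) = 656 + 164*a (P(a) = 164*(a + 4) = 164*(4 + a) = 656 + 164*a)
√(P(-173) + 30620) = √((656 + 164*(-173)) + 30620) = √((656 - 28372) + 30620) = √(-27716 + 30620) = √2904 = 22*√6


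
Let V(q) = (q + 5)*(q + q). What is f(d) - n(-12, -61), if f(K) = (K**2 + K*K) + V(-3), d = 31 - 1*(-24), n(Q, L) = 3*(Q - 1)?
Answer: 6077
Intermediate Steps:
n(Q, L) = -3 + 3*Q (n(Q, L) = 3*(-1 + Q) = -3 + 3*Q)
V(q) = 2*q*(5 + q) (V(q) = (5 + q)*(2*q) = 2*q*(5 + q))
d = 55 (d = 31 + 24 = 55)
f(K) = -12 + 2*K**2 (f(K) = (K**2 + K*K) + 2*(-3)*(5 - 3) = (K**2 + K**2) + 2*(-3)*2 = 2*K**2 - 12 = -12 + 2*K**2)
f(d) - n(-12, -61) = (-12 + 2*55**2) - (-3 + 3*(-12)) = (-12 + 2*3025) - (-3 - 36) = (-12 + 6050) - 1*(-39) = 6038 + 39 = 6077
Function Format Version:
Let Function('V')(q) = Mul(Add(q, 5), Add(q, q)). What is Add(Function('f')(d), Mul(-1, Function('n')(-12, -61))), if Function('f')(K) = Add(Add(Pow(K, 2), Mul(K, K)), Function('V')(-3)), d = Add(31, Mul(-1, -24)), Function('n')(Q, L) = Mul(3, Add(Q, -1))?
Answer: 6077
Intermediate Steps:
Function('n')(Q, L) = Add(-3, Mul(3, Q)) (Function('n')(Q, L) = Mul(3, Add(-1, Q)) = Add(-3, Mul(3, Q)))
Function('V')(q) = Mul(2, q, Add(5, q)) (Function('V')(q) = Mul(Add(5, q), Mul(2, q)) = Mul(2, q, Add(5, q)))
d = 55 (d = Add(31, 24) = 55)
Function('f')(K) = Add(-12, Mul(2, Pow(K, 2))) (Function('f')(K) = Add(Add(Pow(K, 2), Mul(K, K)), Mul(2, -3, Add(5, -3))) = Add(Add(Pow(K, 2), Pow(K, 2)), Mul(2, -3, 2)) = Add(Mul(2, Pow(K, 2)), -12) = Add(-12, Mul(2, Pow(K, 2))))
Add(Function('f')(d), Mul(-1, Function('n')(-12, -61))) = Add(Add(-12, Mul(2, Pow(55, 2))), Mul(-1, Add(-3, Mul(3, -12)))) = Add(Add(-12, Mul(2, 3025)), Mul(-1, Add(-3, -36))) = Add(Add(-12, 6050), Mul(-1, -39)) = Add(6038, 39) = 6077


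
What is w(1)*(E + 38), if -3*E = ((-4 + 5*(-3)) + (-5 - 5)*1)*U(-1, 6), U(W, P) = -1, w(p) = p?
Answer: 85/3 ≈ 28.333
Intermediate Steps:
E = -29/3 (E = -((-4 + 5*(-3)) + (-5 - 5)*1)*(-1)/3 = -((-4 - 15) - 10*1)*(-1)/3 = -(-19 - 10)*(-1)/3 = -(-29)*(-1)/3 = -⅓*29 = -29/3 ≈ -9.6667)
w(1)*(E + 38) = 1*(-29/3 + 38) = 1*(85/3) = 85/3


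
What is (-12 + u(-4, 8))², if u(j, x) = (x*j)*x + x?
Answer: 67600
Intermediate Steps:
u(j, x) = x + j*x² (u(j, x) = (j*x)*x + x = j*x² + x = x + j*x²)
(-12 + u(-4, 8))² = (-12 + 8*(1 - 4*8))² = (-12 + 8*(1 - 32))² = (-12 + 8*(-31))² = (-12 - 248)² = (-260)² = 67600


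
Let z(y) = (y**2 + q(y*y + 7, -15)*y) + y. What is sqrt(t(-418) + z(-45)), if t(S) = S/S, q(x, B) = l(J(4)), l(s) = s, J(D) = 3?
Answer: sqrt(1846) ≈ 42.965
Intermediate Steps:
q(x, B) = 3
t(S) = 1
z(y) = y**2 + 4*y (z(y) = (y**2 + 3*y) + y = y**2 + 4*y)
sqrt(t(-418) + z(-45)) = sqrt(1 - 45*(4 - 45)) = sqrt(1 - 45*(-41)) = sqrt(1 + 1845) = sqrt(1846)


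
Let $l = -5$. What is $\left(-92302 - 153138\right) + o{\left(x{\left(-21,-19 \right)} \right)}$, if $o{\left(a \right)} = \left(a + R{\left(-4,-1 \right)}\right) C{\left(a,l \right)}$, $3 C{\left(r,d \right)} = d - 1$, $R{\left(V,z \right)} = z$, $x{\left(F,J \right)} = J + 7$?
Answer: $-245414$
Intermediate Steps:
$x{\left(F,J \right)} = 7 + J$
$C{\left(r,d \right)} = - \frac{1}{3} + \frac{d}{3}$ ($C{\left(r,d \right)} = \frac{d - 1}{3} = \frac{-1 + d}{3} = - \frac{1}{3} + \frac{d}{3}$)
$o{\left(a \right)} = 2 - 2 a$ ($o{\left(a \right)} = \left(a - 1\right) \left(- \frac{1}{3} + \frac{1}{3} \left(-5\right)\right) = \left(-1 + a\right) \left(- \frac{1}{3} - \frac{5}{3}\right) = \left(-1 + a\right) \left(-2\right) = 2 - 2 a$)
$\left(-92302 - 153138\right) + o{\left(x{\left(-21,-19 \right)} \right)} = \left(-92302 - 153138\right) - \left(-2 + 2 \left(7 - 19\right)\right) = -245440 + \left(2 - -24\right) = -245440 + \left(2 + 24\right) = -245440 + 26 = -245414$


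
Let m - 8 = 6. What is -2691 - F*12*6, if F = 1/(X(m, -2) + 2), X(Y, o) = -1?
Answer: -2763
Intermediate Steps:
m = 14 (m = 8 + 6 = 14)
F = 1 (F = 1/(-1 + 2) = 1/1 = 1)
-2691 - F*12*6 = -2691 - 1*12*6 = -2691 - 12*6 = -2691 - 1*72 = -2691 - 72 = -2763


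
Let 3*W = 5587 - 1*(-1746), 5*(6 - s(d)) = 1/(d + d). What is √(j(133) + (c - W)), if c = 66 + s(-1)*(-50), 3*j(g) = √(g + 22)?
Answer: √(-24150 + 3*√155)/3 ≈ 51.761*I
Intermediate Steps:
s(d) = 6 - 1/(10*d) (s(d) = 6 - 1/(5*(d + d)) = 6 - 1/(2*d)/5 = 6 - 1/(10*d))
j(g) = √(22 + g)/3 (j(g) = √(g + 22)/3 = √(22 + g)/3)
c = -239 (c = 66 + (6 - ⅒/(-1))*(-50) = 66 + (6 - ⅒*(-1))*(-50) = 66 + (6 + ⅒)*(-50) = 66 + (61/10)*(-50) = 66 - 305 = -239)
W = 7333/3 (W = (5587 - 1*(-1746))/3 = (5587 + 1746)/3 = (⅓)*7333 = 7333/3 ≈ 2444.3)
√(j(133) + (c - W)) = √(√(22 + 133)/3 + (-239 - 1*7333/3)) = √(√155/3 + (-239 - 7333/3)) = √(√155/3 - 8050/3) = √(-8050/3 + √155/3)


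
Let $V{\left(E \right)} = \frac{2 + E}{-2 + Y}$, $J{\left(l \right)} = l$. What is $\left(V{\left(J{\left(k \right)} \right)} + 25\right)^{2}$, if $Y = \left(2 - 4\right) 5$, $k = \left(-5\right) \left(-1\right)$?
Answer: $\frac{85849}{144} \approx 596.17$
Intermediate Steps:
$k = 5$
$Y = -10$ ($Y = \left(-2\right) 5 = -10$)
$V{\left(E \right)} = - \frac{1}{6} - \frac{E}{12}$ ($V{\left(E \right)} = \frac{2 + E}{-2 - 10} = \frac{2 + E}{-12} = \left(2 + E\right) \left(- \frac{1}{12}\right) = - \frac{1}{6} - \frac{E}{12}$)
$\left(V{\left(J{\left(k \right)} \right)} + 25\right)^{2} = \left(\left(- \frac{1}{6} - \frac{5}{12}\right) + 25\right)^{2} = \left(- \frac{7}{12} + 25\right)^{2} = \left(\frac{293}{12}\right)^{2} = \frac{85849}{144}$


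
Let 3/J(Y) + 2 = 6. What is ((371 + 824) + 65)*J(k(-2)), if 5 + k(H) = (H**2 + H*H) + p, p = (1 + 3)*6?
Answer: 945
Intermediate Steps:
p = 24 (p = 4*6 = 24)
k(H) = 19 + 2*H**2 (k(H) = -5 + ((H**2 + H*H) + 24) = -5 + ((H**2 + H**2) + 24) = -5 + (2*H**2 + 24) = -5 + (24 + 2*H**2) = 19 + 2*H**2)
J(Y) = 3/4 (J(Y) = 3/(-2 + 6) = 3/4)
((371 + 824) + 65)*J(k(-2)) = ((371 + 824) + 65)*(3/4) = (1195 + 65)*(3/4) = 1260*(3/4) = 945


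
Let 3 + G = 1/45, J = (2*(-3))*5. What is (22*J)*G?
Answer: 5896/3 ≈ 1965.3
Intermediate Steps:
J = -30 (J = -6*5 = -30)
G = -134/45 (G = -3 + 1/45 = -134/45 ≈ -2.9778)
(22*J)*G = (22*(-30))*(-134/45) = -660*(-134/45) = 5896/3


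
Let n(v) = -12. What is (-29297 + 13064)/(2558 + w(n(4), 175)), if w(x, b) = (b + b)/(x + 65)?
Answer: -286783/45308 ≈ -6.3296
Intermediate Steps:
w(x, b) = 2*b/(65 + x) (w(x, b) = (2*b)/(65 + x) = 2*b/(65 + x))
(-29297 + 13064)/(2558 + w(n(4), 175)) = (-29297 + 13064)/(2558 + 2*175/(65 - 12)) = -16233/(2558 + 2*175/53) = -16233/(2558 + 2*175*(1/53)) = -16233/(2558 + 350/53) = -16233/135924/53 = -16233*53/135924 = -286783/45308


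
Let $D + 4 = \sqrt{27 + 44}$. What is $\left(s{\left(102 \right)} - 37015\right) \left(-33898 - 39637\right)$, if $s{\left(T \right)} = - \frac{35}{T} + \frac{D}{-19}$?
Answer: $\frac{5275057270945}{1938} + \frac{73535 \sqrt{71}}{19} \approx 2.7219 \cdot 10^{9}$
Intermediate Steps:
$D = -4 + \sqrt{71}$ ($D = -4 + \sqrt{27 + 44} = -4 + \sqrt{71} \approx 4.4261$)
$s{\left(T \right)} = \frac{4}{19} - \frac{35}{T} - \frac{\sqrt{71}}{19}$ ($s{\left(T \right)} = - \frac{35}{T} + \frac{-4 + \sqrt{71}}{-19} = - \frac{35}{T} + \left(-4 + \sqrt{71}\right) \left(- \frac{1}{19}\right) = - \frac{35}{T} + \left(\frac{4}{19} - \frac{\sqrt{71}}{19}\right) = \frac{4}{19} - \frac{35}{T} - \frac{\sqrt{71}}{19}$)
$\left(s{\left(102 \right)} - 37015\right) \left(-33898 - 39637\right) = \left(\frac{-665 + 102 \left(4 - \sqrt{71}\right)}{19 \cdot 102} - 37015\right) \left(-33898 - 39637\right) = \left(\frac{1}{19} \cdot \frac{1}{102} \left(-665 + \left(408 - 102 \sqrt{71}\right)\right) - 37015\right) \left(-73535\right) = \left(\frac{1}{19} \cdot \frac{1}{102} \left(-257 - 102 \sqrt{71}\right) - 37015\right) \left(-73535\right) = \left(\left(- \frac{257}{1938} - \frac{\sqrt{71}}{19}\right) - 37015\right) \left(-73535\right) = \left(- \frac{71735327}{1938} - \frac{\sqrt{71}}{19}\right) \left(-73535\right) = \frac{5275057270945}{1938} + \frac{73535 \sqrt{71}}{19}$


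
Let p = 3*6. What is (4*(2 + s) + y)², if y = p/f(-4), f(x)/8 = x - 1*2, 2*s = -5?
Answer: 361/64 ≈ 5.6406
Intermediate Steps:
s = -5/2 (s = (½)*(-5) = -5/2 ≈ -2.5000)
f(x) = -16 + 8*x (f(x) = 8*(x - 1*2) = 8*(x - 2) = 8*(-2 + x) = -16 + 8*x)
p = 18
y = -3/8 (y = 18/(-16 + 8*(-4)) = 18/(-16 - 32) = 18/(-48) = 18*(-1/48) = -3/8 ≈ -0.37500)
(4*(2 + s) + y)² = (4*(2 - 5/2) - 3/8)² = (4*(-½) - 3/8)² = (-2 - 3/8)² = (-19/8)² = 361/64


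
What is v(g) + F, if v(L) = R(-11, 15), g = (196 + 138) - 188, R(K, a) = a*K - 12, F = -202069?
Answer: -202246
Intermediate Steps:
R(K, a) = -12 + K*a (R(K, a) = K*a - 12 = -12 + K*a)
g = 146 (g = 334 - 188 = 146)
v(L) = -177 (v(L) = -12 - 11*15 = -12 - 165 = -177)
v(g) + F = -177 - 202069 = -202246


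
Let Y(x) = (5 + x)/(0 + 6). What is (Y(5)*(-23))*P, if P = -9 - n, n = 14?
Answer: 2645/3 ≈ 881.67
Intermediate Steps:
Y(x) = ⅚ + x/6 (Y(x) = (5 + x)/6 = (5 + x)*(⅙) = ⅚ + x/6)
P = -23 (P = -9 - 1*14 = -9 - 14 = -23)
(Y(5)*(-23))*P = ((⅚ + (⅙)*5)*(-23))*(-23) = ((⅚ + ⅚)*(-23))*(-23) = ((5/3)*(-23))*(-23) = -115/3*(-23) = 2645/3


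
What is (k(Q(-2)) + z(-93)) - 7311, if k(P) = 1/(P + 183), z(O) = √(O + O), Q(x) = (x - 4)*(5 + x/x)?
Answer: -1074716/147 + I*√186 ≈ -7311.0 + 13.638*I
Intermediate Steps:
Q(x) = -24 + 6*x (Q(x) = (-4 + x)*(5 + 1) = (-4 + x)*6 = -24 + 6*x)
z(O) = √2*√O (z(O) = √(2*O) = √2*√O)
k(P) = 1/(183 + P)
(k(Q(-2)) + z(-93)) - 7311 = (1/(183 + (-24 + 6*(-2))) + √2*√(-93)) - 7311 = (1/(183 + (-24 - 12)) + √2*(I*√93)) - 7311 = (1/(183 - 36) + I*√186) - 7311 = (1/147 + I*√186) - 7311 = -1074716/147 + I*√186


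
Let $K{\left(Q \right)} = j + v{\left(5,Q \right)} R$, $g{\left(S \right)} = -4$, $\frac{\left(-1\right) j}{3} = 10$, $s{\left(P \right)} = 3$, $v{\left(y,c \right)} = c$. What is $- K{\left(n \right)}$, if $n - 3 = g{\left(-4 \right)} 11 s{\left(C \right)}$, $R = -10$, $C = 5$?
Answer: $-1260$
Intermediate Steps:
$j = -30$ ($j = \left(-3\right) 10 = -30$)
$n = -129$ ($n = 3 + \left(-4\right) 11 \cdot 3 = 3 - 132 = -129$)
$K{\left(Q \right)} = -30 - 10 Q$ ($K{\left(Q \right)} = -30 + Q \left(-10\right) = -30 - 10 Q$)
$- K{\left(n \right)} = - (-30 - -1290) = - (-30 + 1290) = \left(-1\right) 1260 = -1260$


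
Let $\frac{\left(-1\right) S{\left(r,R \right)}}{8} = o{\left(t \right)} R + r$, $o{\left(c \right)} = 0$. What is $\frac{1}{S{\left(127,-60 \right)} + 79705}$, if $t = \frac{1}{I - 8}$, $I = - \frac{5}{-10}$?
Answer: $\frac{1}{78689} \approx 1.2708 \cdot 10^{-5}$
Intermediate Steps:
$I = \frac{1}{2}$ ($I = \left(-5\right) \left(- \frac{1}{10}\right) = \frac{1}{2} \approx 0.5$)
$t = - \frac{2}{15}$ ($t = \frac{1}{\frac{1}{2} - 8} = \frac{1}{- \frac{15}{2}} = - \frac{2}{15} \approx -0.13333$)
$S{\left(r,R \right)} = - 8 r$ ($S{\left(r,R \right)} = - 8 \left(0 R + r\right) = - 8 \left(0 + r\right) = - 8 r$)
$\frac{1}{S{\left(127,-60 \right)} + 79705} = \frac{1}{\left(-8\right) 127 + 79705} = \frac{1}{-1016 + 79705} = \frac{1}{78689}$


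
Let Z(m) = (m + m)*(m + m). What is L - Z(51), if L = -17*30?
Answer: -10914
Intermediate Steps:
L = -510
Z(m) = 4*m**2 (Z(m) = (2*m)*(2*m) = 4*m**2)
L - Z(51) = -510 - 4*51**2 = -510 - 4*2601 = -510 - 1*10404 = -510 - 10404 = -10914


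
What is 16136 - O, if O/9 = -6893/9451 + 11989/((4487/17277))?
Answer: -16934055053576/42406637 ≈ -3.9933e+5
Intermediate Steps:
O = 17618328548208/42406637 (O = 9*(-6893/9451 + 11989/((4487/17277))) = 9*(-6893*1/9451 + 11989/((4487*(1/17277)))) = 9*(-6893/9451 + 11989/(4487/17277)) = 9*(-6893/9451 + 11989*(17277/4487)) = 9*(-6893/9451 + 207133953/4487) = 9*(1957592060912/42406637) = 17618328548208/42406637 ≈ 4.1546e+5)
16136 - O = 16136 - 1*17618328548208/42406637 = 16136 - 17618328548208/42406637 = -16934055053576/42406637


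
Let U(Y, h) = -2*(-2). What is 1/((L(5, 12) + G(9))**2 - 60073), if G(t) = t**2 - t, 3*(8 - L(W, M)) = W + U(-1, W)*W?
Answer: -9/494432 ≈ -1.8203e-5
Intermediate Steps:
U(Y, h) = 4
L(W, M) = 8 - 5*W/3 (L(W, M) = 8 - (W + 4*W)/3 = 8 - 5*W/3)
1/((L(5, 12) + G(9))**2 - 60073) = 1/(((8 - 5/3*5) + 9*(-1 + 9))**2 - 60073) = 1/(((8 - 25/3) + 9*8)**2 - 60073) = 1/((-1/3 + 72)**2 - 60073) = 1/((215/3)**2 - 60073) = 1/(46225/9 - 60073) = 1/(-494432/9) = -9/494432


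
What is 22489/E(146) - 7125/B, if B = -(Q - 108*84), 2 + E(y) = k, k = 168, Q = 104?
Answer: 5276279/39176 ≈ 134.68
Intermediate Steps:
E(y) = 166 (E(y) = -2 + 168 = 166)
B = 8968 (B = -(104 - 108*84) = -(104 - 9072) = -1*(-8968) = 8968)
22489/E(146) - 7125/B = 22489/166 - 7125/8968 = 22489*(1/166) - 7125*1/8968 = 22489/166 - 375/472 = 5276279/39176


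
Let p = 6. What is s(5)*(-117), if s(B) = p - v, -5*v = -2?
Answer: -3276/5 ≈ -655.20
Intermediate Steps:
v = ⅖ (v = -⅕*(-2) = ⅖ ≈ 0.40000)
s(B) = 28/5 (s(B) = 6 - 1*⅖ = 6 - ⅖ = 28/5)
s(5)*(-117) = (28/5)*(-117) = -3276/5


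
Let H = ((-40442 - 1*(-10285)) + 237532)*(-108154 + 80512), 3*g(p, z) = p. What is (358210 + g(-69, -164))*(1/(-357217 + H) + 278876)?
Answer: 572629720462591638017/5732616967 ≈ 9.9890e+10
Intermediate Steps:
g(p, z) = p/3
H = -5732259750 (H = ((-40442 + 10285) + 237532)*(-27642) = (-30157 + 237532)*(-27642) = 207375*(-27642) = -5732259750)
(358210 + g(-69, -164))*(1/(-357217 + H) + 278876) = (358210 + (1/3)*(-69))*(1/(-357217 - 5732259750) + 278876) = (358210 - 23)*(1/(-5732616967) + 278876) = 358187*(-1/5732616967 + 278876) = 358187*(1598689289289091/5732616967) = 572629720462591638017/5732616967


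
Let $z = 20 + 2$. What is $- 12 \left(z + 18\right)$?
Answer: $-480$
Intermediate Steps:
$z = 22$
$- 12 \left(z + 18\right) = - 12 \left(22 + 18\right) = \left(-12\right) 40 = -480$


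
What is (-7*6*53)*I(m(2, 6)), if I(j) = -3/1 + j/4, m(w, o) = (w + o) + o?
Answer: -1113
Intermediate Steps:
m(w, o) = w + 2*o (m(w, o) = (o + w) + o = w + 2*o)
I(j) = -3 + j/4 (I(j) = -3*1 + j*(¼) = -3 + j/4)
(-7*6*53)*I(m(2, 6)) = (-7*6*53)*(-3 + (2 + 2*6)/4) = (-42*53)*(-3 + (2 + 12)/4) = -2226*(-3 + (¼)*14) = -2226*(-3 + 7/2) = -2226*½ = -1113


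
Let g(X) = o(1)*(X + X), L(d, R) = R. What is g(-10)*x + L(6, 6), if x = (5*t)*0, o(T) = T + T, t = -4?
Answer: 6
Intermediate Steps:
o(T) = 2*T
g(X) = 4*X (g(X) = (2*1)*(X + X) = 2*(2*X) = 4*X)
x = 0 (x = (5*(-4))*0 = -20*0 = 0)
g(-10)*x + L(6, 6) = (4*(-10))*0 + 6 = -40*0 + 6 = 0 + 6 = 6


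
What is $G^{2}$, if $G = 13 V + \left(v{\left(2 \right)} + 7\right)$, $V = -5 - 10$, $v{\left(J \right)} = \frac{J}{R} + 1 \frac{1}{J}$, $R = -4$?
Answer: $35344$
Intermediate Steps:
$v{\left(J \right)} = \frac{1}{J} - \frac{J}{4}$ ($v{\left(J \right)} = \frac{J}{-4} + 1 \frac{1}{J} = J \left(- \frac{1}{4}\right) + \frac{1}{J} = - \frac{J}{4} + \frac{1}{J} = \frac{1}{J} - \frac{J}{4}$)
$V = -15$ ($V = -5 - 10 = -15$)
$G = -188$ ($G = 13 \left(-15\right) + \left(\left(\frac{1}{2} - \frac{1}{2}\right) + 7\right) = -195 + \left(\left(\frac{1}{2} - \frac{1}{2}\right) + 7\right) = -195 + \left(0 + 7\right) = -195 + 7 = -188$)
$G^{2} = \left(-188\right)^{2} = 35344$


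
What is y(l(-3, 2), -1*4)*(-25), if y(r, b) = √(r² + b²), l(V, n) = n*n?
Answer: -100*√2 ≈ -141.42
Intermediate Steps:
l(V, n) = n²
y(r, b) = √(b² + r²)
y(l(-3, 2), -1*4)*(-25) = √((-1*4)² + (2²)²)*(-25) = √((-4)² + 4²)*(-25) = √(16 + 16)*(-25) = √32*(-25) = (4*√2)*(-25) = -100*√2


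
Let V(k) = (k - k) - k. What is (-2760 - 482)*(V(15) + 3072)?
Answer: -9910794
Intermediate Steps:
V(k) = -k (V(k) = 0 - k = -k)
(-2760 - 482)*(V(15) + 3072) = (-2760 - 482)*(-1*15 + 3072) = -3242*(-15 + 3072) = -3242*3057 = -9910794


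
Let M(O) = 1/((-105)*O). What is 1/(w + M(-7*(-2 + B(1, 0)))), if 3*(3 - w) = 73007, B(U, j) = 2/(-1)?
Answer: -2940/71538041 ≈ -4.1097e-5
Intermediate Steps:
B(U, j) = -2 (B(U, j) = 2*(-1) = -2)
M(O) = -1/(105*O)
w = -72998/3 (w = 3 - 1/3*73007 = 3 - 73007/3 = -72998/3 ≈ -24333.)
1/(w + M(-7*(-2 + B(1, 0)))) = 1/(-72998/3 - (-1/(7*(-2 - 2)))/105) = 1/(-72998/3 - 1/(105*((-7*(-4))))) = 1/(-72998/3 - 1/105/28) = 1/(-72998/3 - 1/105*1/28) = 1/(-72998/3 - 1/2940) = 1/(-71538041/2940) = -2940/71538041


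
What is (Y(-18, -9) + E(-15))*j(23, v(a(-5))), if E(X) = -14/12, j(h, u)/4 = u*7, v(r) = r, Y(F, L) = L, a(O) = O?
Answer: 4270/3 ≈ 1423.3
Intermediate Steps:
j(h, u) = 28*u (j(h, u) = 4*(u*7) = 4*(7*u) = 28*u)
E(X) = -7/6 (E(X) = -14*1/12 = -7/6)
(Y(-18, -9) + E(-15))*j(23, v(a(-5))) = (-9 - 7/6)*(28*(-5)) = -61/6*(-140) = 4270/3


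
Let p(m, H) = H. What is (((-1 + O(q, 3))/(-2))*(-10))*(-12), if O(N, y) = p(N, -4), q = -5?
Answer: 300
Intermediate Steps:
O(N, y) = -4
(((-1 + O(q, 3))/(-2))*(-10))*(-12) = (((-1 - 4)/(-2))*(-10))*(-12) = (-½*(-5)*(-10))*(-12) = ((5/2)*(-10))*(-12) = -25*(-12) = 300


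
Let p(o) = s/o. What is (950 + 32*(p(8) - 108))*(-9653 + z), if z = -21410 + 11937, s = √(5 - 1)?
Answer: 47776748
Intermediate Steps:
s = 2 (s = √4 = 2)
p(o) = 2/o
z = -9473
(950 + 32*(p(8) - 108))*(-9653 + z) = (950 + 32*(2/8 - 108))*(-9653 - 9473) = (950 + 32*(2*(⅛) - 108))*(-19126) = (950 + 32*(¼ - 108))*(-19126) = (950 + 32*(-431/4))*(-19126) = (950 - 3448)*(-19126) = -2498*(-19126) = 47776748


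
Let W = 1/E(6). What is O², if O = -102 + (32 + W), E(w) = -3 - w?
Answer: 398161/81 ≈ 4915.6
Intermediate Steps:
W = -⅑ (W = 1/(-3 - 1*6) = 1/(-3 - 6) = 1/(-9) = -⅑ ≈ -0.11111)
O = -631/9 (O = -102 + (32 - ⅑) = -102 + 287/9 = -631/9 ≈ -70.111)
O² = (-631/9)² = 398161/81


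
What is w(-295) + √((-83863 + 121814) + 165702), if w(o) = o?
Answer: -295 + √203653 ≈ 156.28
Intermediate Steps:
w(-295) + √((-83863 + 121814) + 165702) = -295 + √((-83863 + 121814) + 165702) = -295 + √(37951 + 165702) = -295 + √203653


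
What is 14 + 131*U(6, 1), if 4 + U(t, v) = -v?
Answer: -641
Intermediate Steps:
U(t, v) = -4 - v
14 + 131*U(6, 1) = 14 + 131*(-4 - 1*1) = 14 + 131*(-4 - 1) = 14 + 131*(-5) = 14 - 655 = -641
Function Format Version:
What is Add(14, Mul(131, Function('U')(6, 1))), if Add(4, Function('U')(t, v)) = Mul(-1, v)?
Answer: -641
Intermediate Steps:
Function('U')(t, v) = Add(-4, Mul(-1, v))
Add(14, Mul(131, Function('U')(6, 1))) = Add(14, Mul(131, Add(-4, Mul(-1, 1)))) = Add(14, Mul(131, Add(-4, -1))) = Add(14, Mul(131, -5)) = Add(14, -655) = -641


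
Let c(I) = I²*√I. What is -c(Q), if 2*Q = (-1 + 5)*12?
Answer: -1152*√6 ≈ -2821.8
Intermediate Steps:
Q = 24 (Q = ((-1 + 5)*12)/2 = (4*12)/2 = (½)*48 = 24)
c(I) = I^(5/2)
-c(Q) = -24^(5/2) = -1152*√6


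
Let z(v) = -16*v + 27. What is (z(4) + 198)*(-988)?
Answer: -159068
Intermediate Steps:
z(v) = 27 - 16*v
(z(4) + 198)*(-988) = ((27 - 16*4) + 198)*(-988) = ((27 - 64) + 198)*(-988) = (-37 + 198)*(-988) = 161*(-988) = -159068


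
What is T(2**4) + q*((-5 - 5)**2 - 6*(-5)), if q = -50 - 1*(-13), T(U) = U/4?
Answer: -4806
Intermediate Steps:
T(U) = U/4 (T(U) = U*(1/4) = U/4)
q = -37 (q = -50 + 13 = -37)
T(2**4) + q*((-5 - 5)**2 - 6*(-5)) = (1/4)*2**4 - 37*((-5 - 5)**2 - 6*(-5)) = (1/4)*16 - 37*((-10)**2 + 30) = 4 - 37*(100 + 30) = 4 - 37*130 = 4 - 4810 = -4806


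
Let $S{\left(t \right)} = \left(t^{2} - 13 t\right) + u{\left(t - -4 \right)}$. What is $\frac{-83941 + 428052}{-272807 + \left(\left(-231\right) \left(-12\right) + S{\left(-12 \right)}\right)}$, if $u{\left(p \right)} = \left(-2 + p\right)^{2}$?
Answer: $- \frac{344111}{269635} \approx -1.2762$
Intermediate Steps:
$S{\left(t \right)} = t^{2} + \left(2 + t\right)^{2} - 13 t$ ($S{\left(t \right)} = \left(t^{2} - 13 t\right) + \left(-2 + \left(t - -4\right)\right)^{2} = \left(t^{2} - 13 t\right) + \left(-2 + \left(t + 4\right)\right)^{2} = \left(t^{2} - 13 t\right) + \left(-2 + \left(4 + t\right)\right)^{2} = \left(t^{2} - 13 t\right) + \left(2 + t\right)^{2} = t^{2} + \left(2 + t\right)^{2} - 13 t$)
$\frac{-83941 + 428052}{-272807 + \left(\left(-231\right) \left(-12\right) + S{\left(-12 \right)}\right)} = \frac{-83941 + 428052}{-272807 + \left(\left(-231\right) \left(-12\right) + \left(4 - -108 + 2 \left(-12\right)^{2}\right)\right)} = \frac{344111}{-272807 + \left(2772 + \left(4 + 108 + 2 \cdot 144\right)\right)} = \frac{344111}{-272807 + \left(2772 + \left(4 + 108 + 288\right)\right)} = \frac{344111}{-272807 + \left(2772 + 400\right)} = \frac{344111}{-272807 + 3172} = \frac{344111}{-269635} = 344111 \left(- \frac{1}{269635}\right) = - \frac{344111}{269635}$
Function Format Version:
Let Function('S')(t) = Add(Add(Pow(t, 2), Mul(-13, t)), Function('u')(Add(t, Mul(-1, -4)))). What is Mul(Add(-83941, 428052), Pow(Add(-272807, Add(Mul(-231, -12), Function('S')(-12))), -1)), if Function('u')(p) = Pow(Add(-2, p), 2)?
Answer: Rational(-344111, 269635) ≈ -1.2762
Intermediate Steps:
Function('S')(t) = Add(Pow(t, 2), Pow(Add(2, t), 2), Mul(-13, t)) (Function('S')(t) = Add(Add(Pow(t, 2), Mul(-13, t)), Pow(Add(-2, Add(t, Mul(-1, -4))), 2)) = Add(Add(Pow(t, 2), Mul(-13, t)), Pow(Add(-2, Add(t, 4)), 2)) = Add(Add(Pow(t, 2), Mul(-13, t)), Pow(Add(-2, Add(4, t)), 2)) = Add(Add(Pow(t, 2), Mul(-13, t)), Pow(Add(2, t), 2)) = Add(Pow(t, 2), Pow(Add(2, t), 2), Mul(-13, t)))
Mul(Add(-83941, 428052), Pow(Add(-272807, Add(Mul(-231, -12), Function('S')(-12))), -1)) = Mul(Add(-83941, 428052), Pow(Add(-272807, Add(Mul(-231, -12), Add(4, Mul(-9, -12), Mul(2, Pow(-12, 2))))), -1)) = Mul(344111, Pow(Add(-272807, Add(2772, Add(4, 108, Mul(2, 144)))), -1)) = Mul(344111, Pow(Add(-272807, Add(2772, Add(4, 108, 288))), -1)) = Mul(344111, Pow(Add(-272807, Add(2772, 400)), -1)) = Mul(344111, Pow(Add(-272807, 3172), -1)) = Mul(344111, Pow(-269635, -1)) = Mul(344111, Rational(-1, 269635)) = Rational(-344111, 269635)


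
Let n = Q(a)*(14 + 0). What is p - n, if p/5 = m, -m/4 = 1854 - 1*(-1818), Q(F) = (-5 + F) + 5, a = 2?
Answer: -73468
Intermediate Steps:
Q(F) = F
n = 28 (n = 2*(14 + 0) = 2*14 = 28)
m = -14688 (m = -4*(1854 - 1*(-1818)) = -4*(1854 + 1818) = -4*3672 = -14688)
p = -73440 (p = 5*(-14688) = -73440)
p - n = -73440 - 1*28 = -73440 - 28 = -73468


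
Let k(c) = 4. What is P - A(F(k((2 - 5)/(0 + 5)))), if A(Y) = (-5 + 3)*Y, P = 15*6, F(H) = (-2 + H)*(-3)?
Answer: 78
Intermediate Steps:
F(H) = 6 - 3*H
P = 90
A(Y) = -2*Y
P - A(F(k((2 - 5)/(0 + 5)))) = 90 - (-2)*(6 - 3*4) = 90 - (-2)*(6 - 12) = 90 - (-2)*(-6) = 90 - 1*12 = 90 - 12 = 78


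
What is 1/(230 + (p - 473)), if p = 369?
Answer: 1/126 ≈ 0.0079365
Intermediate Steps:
1/(230 + (p - 473)) = 1/(230 + (369 - 473)) = 1/(230 - 104) = 1/126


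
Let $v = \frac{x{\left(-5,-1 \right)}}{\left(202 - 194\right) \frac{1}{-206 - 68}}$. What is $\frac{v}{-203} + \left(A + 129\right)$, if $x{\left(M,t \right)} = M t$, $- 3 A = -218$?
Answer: $\frac{493315}{2436} \approx 202.51$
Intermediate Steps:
$A = \frac{218}{3}$ ($A = \left(- \frac{1}{3}\right) \left(-218\right) = \frac{218}{3} \approx 72.667$)
$v = - \frac{685}{4}$ ($v = \frac{\left(-5\right) \left(-1\right)}{\left(202 - 194\right) \frac{1}{-206 - 68}} = \frac{5}{8 \frac{1}{-274}} = \frac{5}{8 \left(- \frac{1}{274}\right)} = \frac{5}{- \frac{4}{137}} = 5 \left(- \frac{137}{4}\right) = - \frac{685}{4} \approx -171.25$)
$\frac{v}{-203} + \left(A + 129\right) = - \frac{685}{4 \left(-203\right)} + \left(\frac{218}{3} + 129\right) = \left(- \frac{685}{4}\right) \left(- \frac{1}{203}\right) + \frac{605}{3} = \frac{685}{812} + \frac{605}{3} = \frac{493315}{2436}$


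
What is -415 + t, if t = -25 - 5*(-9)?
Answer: -395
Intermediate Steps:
t = 20 (t = -25 - 1*(-45) = -25 + 45 = 20)
-415 + t = -415 + 20 = -395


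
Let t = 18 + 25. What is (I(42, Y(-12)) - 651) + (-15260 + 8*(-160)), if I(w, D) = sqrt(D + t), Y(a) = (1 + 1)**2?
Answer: -17191 + sqrt(47) ≈ -17184.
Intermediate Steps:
t = 43
Y(a) = 4 (Y(a) = 2**2 = 4)
I(w, D) = sqrt(43 + D) (I(w, D) = sqrt(D + 43) = sqrt(43 + D))
(I(42, Y(-12)) - 651) + (-15260 + 8*(-160)) = (sqrt(43 + 4) - 651) + (-15260 + 8*(-160)) = (sqrt(47) - 651) + (-15260 - 1280) = (-651 + sqrt(47)) - 16540 = -17191 + sqrt(47)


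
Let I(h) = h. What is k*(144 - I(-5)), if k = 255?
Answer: 37995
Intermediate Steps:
k*(144 - I(-5)) = 255*(144 - 1*(-5)) = 255*(144 + 5) = 255*149 = 37995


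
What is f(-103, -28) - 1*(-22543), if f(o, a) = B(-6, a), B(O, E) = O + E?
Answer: 22509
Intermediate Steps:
B(O, E) = E + O
f(o, a) = -6 + a (f(o, a) = a - 6 = -6 + a)
f(-103, -28) - 1*(-22543) = (-6 - 28) - 1*(-22543) = -34 + 22543 = 22509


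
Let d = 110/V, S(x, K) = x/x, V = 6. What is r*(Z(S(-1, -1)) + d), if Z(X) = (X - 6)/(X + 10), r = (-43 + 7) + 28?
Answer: -4720/33 ≈ -143.03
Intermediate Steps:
S(x, K) = 1
r = -8 (r = -36 + 28 = -8)
Z(X) = (-6 + X)/(10 + X)
d = 55/3 (d = 110/6 = 110*(⅙) = 55/3 ≈ 18.333)
r*(Z(S(-1, -1)) + d) = -8*((-6 + 1)/(10 + 1) + 55/3) = -8*(-5/11 + 55/3) = -8*590/33 = -4720/33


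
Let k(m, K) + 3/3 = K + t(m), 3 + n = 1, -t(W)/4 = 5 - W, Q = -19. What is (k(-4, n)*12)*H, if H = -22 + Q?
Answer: 19188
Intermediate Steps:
t(W) = -20 + 4*W (t(W) = -4*(5 - W) = -20 + 4*W)
n = -2 (n = -3 + 1 = -2)
k(m, K) = -21 + K + 4*m (k(m, K) = -1 + (K + (-20 + 4*m)) = -1 + (-20 + K + 4*m) = -21 + K + 4*m)
H = -41 (H = -22 - 19 = -41)
(k(-4, n)*12)*H = ((-21 - 2 + 4*(-4))*12)*(-41) = ((-21 - 2 - 16)*12)*(-41) = -39*12*(-41) = -468*(-41) = 19188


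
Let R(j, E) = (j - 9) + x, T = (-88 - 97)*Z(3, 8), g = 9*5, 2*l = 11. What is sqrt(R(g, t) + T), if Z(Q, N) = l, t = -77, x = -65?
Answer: I*sqrt(4186)/2 ≈ 32.35*I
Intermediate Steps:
l = 11/2 (l = (1/2)*11 = 11/2 ≈ 5.5000)
g = 45
Z(Q, N) = 11/2
T = -2035/2 (T = (-88 - 97)*(11/2) = -185*11/2 = -2035/2 ≈ -1017.5)
R(j, E) = -74 + j (R(j, E) = (j - 9) - 65 = (-9 + j) - 65 = -74 + j)
sqrt(R(g, t) + T) = sqrt((-74 + 45) - 2035/2) = sqrt(-29 - 2035/2) = sqrt(-2093/2) = I*sqrt(4186)/2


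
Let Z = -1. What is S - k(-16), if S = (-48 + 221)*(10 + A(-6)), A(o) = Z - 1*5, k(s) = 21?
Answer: 671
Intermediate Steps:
A(o) = -6 (A(o) = -1 - 1*5 = -1 - 5 = -6)
S = 692 (S = (-48 + 221)*(10 - 6) = 173*4 = 692)
S - k(-16) = 692 - 1*21 = 692 - 21 = 671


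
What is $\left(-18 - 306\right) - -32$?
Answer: $-292$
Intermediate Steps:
$\left(-18 - 306\right) - -32 = -324 + \left(-52 + 84\right) = -324 + 32 = -292$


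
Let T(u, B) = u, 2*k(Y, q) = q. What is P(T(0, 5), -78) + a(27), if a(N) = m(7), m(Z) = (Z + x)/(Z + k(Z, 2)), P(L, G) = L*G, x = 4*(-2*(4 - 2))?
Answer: -9/8 ≈ -1.1250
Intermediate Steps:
k(Y, q) = q/2
x = -16 (x = 4*(-2*2) = 4*(-4) = -16)
P(L, G) = G*L
m(Z) = (-16 + Z)/(1 + Z) (m(Z) = (Z - 16)/(Z + (½)*2) = (-16 + Z)/(Z + 1) = (-16 + Z)/(1 + Z))
a(N) = -9/8 (a(N) = (-16 + 7)/(1 + 7) = -9/8)
P(T(0, 5), -78) + a(27) = -78*0 - 9/8 = 0 - 9/8 = -9/8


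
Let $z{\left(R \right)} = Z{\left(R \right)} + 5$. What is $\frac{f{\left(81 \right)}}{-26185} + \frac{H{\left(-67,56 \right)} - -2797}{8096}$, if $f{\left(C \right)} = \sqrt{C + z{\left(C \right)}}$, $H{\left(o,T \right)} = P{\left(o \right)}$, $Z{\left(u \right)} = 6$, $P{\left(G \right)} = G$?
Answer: $\frac{1365}{4048} - \frac{2 \sqrt{23}}{26185} \approx 0.33684$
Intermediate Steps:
$H{\left(o,T \right)} = o$
$z{\left(R \right)} = 11$ ($z{\left(R \right)} = 6 + 5 = 11$)
$f{\left(C \right)} = \sqrt{11 + C}$ ($f{\left(C \right)} = \sqrt{C + 11} = \sqrt{11 + C}$)
$\frac{f{\left(81 \right)}}{-26185} + \frac{H{\left(-67,56 \right)} - -2797}{8096} = \frac{\sqrt{11 + 81}}{-26185} + \frac{-67 - -2797}{8096} = \sqrt{92} \left(- \frac{1}{26185}\right) + \left(-67 + \left(-4798 + 7595\right)\right) \frac{1}{8096} = 2 \sqrt{23} \left(- \frac{1}{26185}\right) + \left(-67 + 2797\right) \frac{1}{8096} = - \frac{2 \sqrt{23}}{26185} + 2730 \cdot \frac{1}{8096} = - \frac{2 \sqrt{23}}{26185} + \frac{1365}{4048} = \frac{1365}{4048} - \frac{2 \sqrt{23}}{26185}$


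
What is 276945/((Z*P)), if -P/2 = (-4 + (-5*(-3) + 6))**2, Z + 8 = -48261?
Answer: 276945/27899482 ≈ 0.0099265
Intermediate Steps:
Z = -48269 (Z = -8 - 48261 = -48269)
P = -578 (P = -2*(-4 + (-5*(-3) + 6))**2 = -2*(-4 + (15 + 6))**2 = -2*(-4 + 21)**2 = -2*17**2 = -2*289 = -578)
276945/((Z*P)) = 276945/((-48269*(-578))) = 276945/27899482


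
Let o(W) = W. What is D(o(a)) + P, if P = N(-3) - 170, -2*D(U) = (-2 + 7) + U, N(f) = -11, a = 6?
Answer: -373/2 ≈ -186.50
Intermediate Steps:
D(U) = -5/2 - U/2 (D(U) = -((-2 + 7) + U)/2 = -(5 + U)/2 = -5/2 - U/2)
P = -181 (P = -11 - 170 = -181)
D(o(a)) + P = (-5/2 - ½*6) - 181 = (-5/2 - 3) - 181 = -11/2 - 181 = -373/2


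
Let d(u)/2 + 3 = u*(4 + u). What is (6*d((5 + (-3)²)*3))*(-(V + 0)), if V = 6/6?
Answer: -23148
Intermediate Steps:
V = 1 (V = 6*(⅙) = 1)
d(u) = -6 + 2*u*(4 + u) (d(u) = -6 + 2*(u*(4 + u)) = -6 + 2*u*(4 + u))
(6*d((5 + (-3)²)*3))*(-(V + 0)) = (6*(-6 + 2*((5 + (-3)²)*3)² + 8*((5 + (-3)²)*3)))*(-(1 + 0)) = (6*(-6 + 2*((5 + 9)*3)² + 8*((5 + 9)*3)))*(-1*1) = (6*(-6 + 2*(14*3)² + 8*(14*3)))*(-1) = (6*(-6 + 2*42² + 8*42))*(-1) = (6*(-6 + 2*1764 + 336))*(-1) = (6*(-6 + 3528 + 336))*(-1) = (6*3858)*(-1) = 23148*(-1) = -23148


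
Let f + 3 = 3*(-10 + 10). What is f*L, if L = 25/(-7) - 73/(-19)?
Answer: -108/133 ≈ -0.81203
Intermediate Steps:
f = -3 (f = -3 + 3*(-10 + 10) = -3 + 3*0 = -3 + 0 = -3)
L = 36/133 (L = 25*(-1/7) - 73*(-1/19) = -25/7 + 73/19 = 36/133 ≈ 0.27068)
f*L = -3*36/133 = -108/133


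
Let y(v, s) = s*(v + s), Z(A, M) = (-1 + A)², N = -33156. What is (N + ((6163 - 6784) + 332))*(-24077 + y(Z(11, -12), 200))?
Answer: -1201444735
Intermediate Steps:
y(v, s) = s*(s + v)
(N + ((6163 - 6784) + 332))*(-24077 + y(Z(11, -12), 200)) = (-33156 + ((6163 - 6784) + 332))*(-24077 + 200*(200 + (-1 + 11)²)) = (-33156 + (-621 + 332))*(-24077 + 200*(200 + 10²)) = (-33156 - 289)*(-24077 + 200*(200 + 100)) = -33445*(-24077 + 200*300) = -33445*(-24077 + 60000) = -33445*35923 = -1201444735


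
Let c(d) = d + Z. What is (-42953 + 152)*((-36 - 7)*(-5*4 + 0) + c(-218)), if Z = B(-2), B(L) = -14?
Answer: -26879028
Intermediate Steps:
Z = -14
c(d) = -14 + d (c(d) = d - 14 = -14 + d)
(-42953 + 152)*((-36 - 7)*(-5*4 + 0) + c(-218)) = (-42953 + 152)*((-36 - 7)*(-5*4 + 0) + (-14 - 218)) = -42801*(-43*(-20 + 0) - 232) = -42801*(-43*(-20) - 232) = -42801*(860 - 232) = -42801*628 = -26879028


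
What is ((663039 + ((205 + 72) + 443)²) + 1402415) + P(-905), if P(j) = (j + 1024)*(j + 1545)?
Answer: 2660014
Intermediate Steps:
P(j) = (1024 + j)*(1545 + j)
((663039 + ((205 + 72) + 443)²) + 1402415) + P(-905) = ((663039 + ((205 + 72) + 443)²) + 1402415) + (1582080 + (-905)² + 2569*(-905)) = ((663039 + (277 + 443)²) + 1402415) + (1582080 + 819025 - 2324945) = ((663039 + 720²) + 1402415) + 76160 = ((663039 + 518400) + 1402415) + 76160 = (1181439 + 1402415) + 76160 = 2583854 + 76160 = 2660014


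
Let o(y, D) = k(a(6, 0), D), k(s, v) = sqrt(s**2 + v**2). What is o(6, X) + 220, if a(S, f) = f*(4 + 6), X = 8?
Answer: 228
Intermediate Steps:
a(S, f) = 10*f (a(S, f) = f*10 = 10*f)
o(y, D) = sqrt(D**2) (o(y, D) = sqrt((10*0)**2 + D**2) = sqrt(0**2 + D**2) = sqrt(0 + D**2) = sqrt(D**2))
o(6, X) + 220 = sqrt(8**2) + 220 = sqrt(64) + 220 = 8 + 220 = 228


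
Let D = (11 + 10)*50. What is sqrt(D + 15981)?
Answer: sqrt(17031) ≈ 130.50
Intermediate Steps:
D = 1050 (D = 21*50 = 1050)
sqrt(D + 15981) = sqrt(1050 + 15981) = sqrt(17031)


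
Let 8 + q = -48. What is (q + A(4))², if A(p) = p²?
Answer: 1600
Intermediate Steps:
q = -56 (q = -8 - 48 = -56)
(q + A(4))² = (-56 + 4²)² = (-56 + 16)² = (-40)² = 1600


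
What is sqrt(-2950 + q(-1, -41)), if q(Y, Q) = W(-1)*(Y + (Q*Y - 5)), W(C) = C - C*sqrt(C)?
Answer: sqrt(-2985 + 35*I) ≈ 0.3203 + 54.636*I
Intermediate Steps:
W(C) = C - C**(3/2)
q(Y, Q) = (-1 + I)*(-5 + Y + Q*Y) (q(Y, Q) = (-1 - (-1)**(3/2))*(Y + (Q*Y - 5)) = (-1 - (-1)*I)*(Y + (-5 + Q*Y)) = (-1 + I)*(-5 + Y + Q*Y))
sqrt(-2950 + q(-1, -41)) = sqrt(-2950 - (1 - I)*(-5 - 1 - 41*(-1))) = sqrt(-2950 - (1 - I)*(-5 - 1 + 41)) = sqrt(-2950 - 1*(1 - I)*35) = sqrt(-2950 + (-35 + 35*I)) = sqrt(-2985 + 35*I)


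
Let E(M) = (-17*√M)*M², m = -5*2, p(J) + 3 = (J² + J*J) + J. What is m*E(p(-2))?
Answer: 1530*√3 ≈ 2650.0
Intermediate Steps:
p(J) = -3 + J + 2*J² (p(J) = -3 + ((J² + J*J) + J) = -3 + ((J² + J²) + J) = -3 + (2*J² + J) = -3 + (J + 2*J²) = -3 + J + 2*J²)
m = -10
E(M) = -17*M^(5/2)
m*E(p(-2)) = -(-170)*(-3 - 2 + 2*(-2)²)^(5/2) = -(-170)*(-3 - 2 + 2*4)^(5/2) = -(-170)*(-3 - 2 + 8)^(5/2) = -(-170)*3^(5/2) = -(-170)*9*√3 = -(-1530)*√3 = 1530*√3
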